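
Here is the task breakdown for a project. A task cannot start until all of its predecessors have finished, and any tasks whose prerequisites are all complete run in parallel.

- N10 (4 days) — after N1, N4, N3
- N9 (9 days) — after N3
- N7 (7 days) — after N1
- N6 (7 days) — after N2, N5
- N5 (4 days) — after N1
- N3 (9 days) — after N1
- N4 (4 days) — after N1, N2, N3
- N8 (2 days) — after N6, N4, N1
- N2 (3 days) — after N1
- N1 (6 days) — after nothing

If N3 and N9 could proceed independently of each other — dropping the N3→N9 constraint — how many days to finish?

With the dependency in place, N1→N3→N9 = 6+9+9 = 24 sets the finish at 24 days.
Without N3→N9, N9's earliest start moves from 15 to 0.
The longest chain is now N1→N3→N4→N10 = 6+9+4+4 = 23, so the project takes 23 days.

23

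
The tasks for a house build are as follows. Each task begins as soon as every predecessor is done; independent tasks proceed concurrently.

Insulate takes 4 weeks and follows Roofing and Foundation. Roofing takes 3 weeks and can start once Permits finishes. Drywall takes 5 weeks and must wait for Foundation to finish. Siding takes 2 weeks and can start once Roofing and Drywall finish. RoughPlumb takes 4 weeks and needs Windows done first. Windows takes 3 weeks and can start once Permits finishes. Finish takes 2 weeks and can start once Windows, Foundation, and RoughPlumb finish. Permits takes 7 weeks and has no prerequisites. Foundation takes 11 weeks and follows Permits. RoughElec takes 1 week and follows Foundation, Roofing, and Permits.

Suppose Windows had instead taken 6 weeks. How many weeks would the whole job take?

25

Actual critical path: Permits→Foundation→Drywall→Siding = 7+11+5+2 = 25 ⇒ 25 weeks.
Windows has 9 weeks of float (longest path through it is 16).
No other chain overtakes it, so the finish is 25 weeks.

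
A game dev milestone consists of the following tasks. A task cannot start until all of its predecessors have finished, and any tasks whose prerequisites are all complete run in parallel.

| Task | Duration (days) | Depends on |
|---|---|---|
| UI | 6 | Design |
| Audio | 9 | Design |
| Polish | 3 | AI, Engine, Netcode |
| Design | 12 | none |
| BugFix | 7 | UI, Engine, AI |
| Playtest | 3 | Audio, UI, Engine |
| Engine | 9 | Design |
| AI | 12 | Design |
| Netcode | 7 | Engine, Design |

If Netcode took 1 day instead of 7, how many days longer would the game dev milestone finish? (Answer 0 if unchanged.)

0

Actual critical path: Design→Engine→Netcode→Polish = 12+9+7+3 = 31 ⇒ 31 days.
Netcode lies on that path, so at 1 day the path becomes 25 days.
The binding chain switches to Design→AI→BugFix = 12+12+7 = 31; finish 31 days.
Change in finish: 31 − 31 = +0 days.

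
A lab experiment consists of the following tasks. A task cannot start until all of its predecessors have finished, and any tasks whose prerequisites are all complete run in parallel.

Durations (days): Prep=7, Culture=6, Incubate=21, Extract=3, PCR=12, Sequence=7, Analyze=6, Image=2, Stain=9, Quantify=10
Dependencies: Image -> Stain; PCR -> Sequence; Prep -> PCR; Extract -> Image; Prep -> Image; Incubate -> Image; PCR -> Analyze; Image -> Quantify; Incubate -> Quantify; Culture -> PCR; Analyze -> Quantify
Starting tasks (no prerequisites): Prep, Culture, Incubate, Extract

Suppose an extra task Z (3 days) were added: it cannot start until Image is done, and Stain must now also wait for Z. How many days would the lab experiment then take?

35

Originally the lab experiment takes 35 days.
With Z inserted, Stain now waits for max(Image, Z).
New critical path: Prep→PCR→Analyze→Quantify = 7+12+6+10 = 35 ⇒ 35 days.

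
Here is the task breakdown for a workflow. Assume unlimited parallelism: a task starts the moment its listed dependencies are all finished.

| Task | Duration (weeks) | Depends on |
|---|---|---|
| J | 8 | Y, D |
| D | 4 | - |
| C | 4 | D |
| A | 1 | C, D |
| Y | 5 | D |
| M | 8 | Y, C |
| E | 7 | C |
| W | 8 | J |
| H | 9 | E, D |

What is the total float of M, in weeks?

Critical path: D→Y→J→W = 4+5+8+8 = 25, so the finish is 25 weeks.
Longest path through M: 17 weeks (earliest finish 17, latest finish 25).
So M can slip 25 − 17 = 8 weeks.

8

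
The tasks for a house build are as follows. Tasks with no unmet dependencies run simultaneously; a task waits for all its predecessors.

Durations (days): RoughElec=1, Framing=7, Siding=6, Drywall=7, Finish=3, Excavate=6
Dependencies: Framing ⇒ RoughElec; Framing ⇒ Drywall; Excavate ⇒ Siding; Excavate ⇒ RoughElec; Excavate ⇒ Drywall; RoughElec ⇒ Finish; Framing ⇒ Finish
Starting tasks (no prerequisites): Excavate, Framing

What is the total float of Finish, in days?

The longest chain is Framing→Drywall = 7+7 = 14; overall finish 14 days.
Longest path through Finish: 11 days (earliest finish 11, latest finish 14).
Slack of Finish = 11 − 8 = 3 days.

3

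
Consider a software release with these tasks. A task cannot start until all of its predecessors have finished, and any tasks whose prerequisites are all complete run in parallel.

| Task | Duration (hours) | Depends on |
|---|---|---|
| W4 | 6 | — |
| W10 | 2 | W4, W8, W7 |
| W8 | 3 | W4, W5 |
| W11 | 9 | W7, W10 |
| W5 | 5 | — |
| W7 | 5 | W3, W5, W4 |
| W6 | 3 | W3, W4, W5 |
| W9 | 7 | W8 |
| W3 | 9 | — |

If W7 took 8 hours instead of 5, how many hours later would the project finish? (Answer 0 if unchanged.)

3

Baseline: W3→W7→W10→W11 = 9+5+2+9 = 25 → 25 hours.
Since W7 is critical, the +3 change carries straight to that chain (now 28 hours).
The critical path is still W3→W7→W10→W11; finish is now 28 hours.
Change in finish: 28 − 25 = +3 hours.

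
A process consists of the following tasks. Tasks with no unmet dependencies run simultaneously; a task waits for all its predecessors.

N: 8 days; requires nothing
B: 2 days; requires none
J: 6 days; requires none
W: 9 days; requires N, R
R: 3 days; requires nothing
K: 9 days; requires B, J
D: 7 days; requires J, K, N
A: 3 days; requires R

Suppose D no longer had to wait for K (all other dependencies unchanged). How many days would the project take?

Before: longest chain J→K→D = 6+9+7 = 22, finish 22.
Without K→D, D's earliest start moves from 15 to 8.
New critical path: N→W = 8+9 = 17 ⇒ 17 days.

17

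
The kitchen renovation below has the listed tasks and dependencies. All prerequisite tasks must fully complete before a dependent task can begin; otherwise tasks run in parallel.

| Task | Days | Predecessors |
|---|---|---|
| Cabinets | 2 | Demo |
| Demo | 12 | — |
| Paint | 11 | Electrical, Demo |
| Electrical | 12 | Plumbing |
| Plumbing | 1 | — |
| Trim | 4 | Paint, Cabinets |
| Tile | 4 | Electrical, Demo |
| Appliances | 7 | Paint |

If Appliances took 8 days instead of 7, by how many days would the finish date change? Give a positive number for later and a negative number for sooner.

1

Critical path before the change: Plumbing→Electrical→Paint→Appliances = 1+12+11+7 = 31 giving 31 days.
Since Appliances is critical, the +1 change carries straight to that chain (now 32 days).
No other chain overtakes it, so the finish is 32 days.
Change in finish: 32 − 31 = +1 days.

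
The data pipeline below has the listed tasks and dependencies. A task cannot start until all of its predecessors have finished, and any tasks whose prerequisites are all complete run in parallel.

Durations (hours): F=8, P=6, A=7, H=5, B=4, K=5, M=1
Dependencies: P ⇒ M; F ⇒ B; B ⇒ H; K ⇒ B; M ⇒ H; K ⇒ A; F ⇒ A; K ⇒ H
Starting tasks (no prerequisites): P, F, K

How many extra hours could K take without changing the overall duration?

3

F→B→H = 8+4+5 = 17 sets the makespan at 17 hours.
Longest path through K: 14 hours (earliest finish 5, latest finish 8).
Slack of K = 3 − 0 = 3 hours.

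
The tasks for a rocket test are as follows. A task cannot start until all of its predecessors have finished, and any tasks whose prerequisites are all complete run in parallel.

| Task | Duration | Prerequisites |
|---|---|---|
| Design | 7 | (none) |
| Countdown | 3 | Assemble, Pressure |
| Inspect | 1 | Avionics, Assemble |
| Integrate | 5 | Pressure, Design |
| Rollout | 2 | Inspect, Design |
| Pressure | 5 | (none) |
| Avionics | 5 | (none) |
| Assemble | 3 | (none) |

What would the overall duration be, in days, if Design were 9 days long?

Actual critical path: Design→Integrate = 7+5 = 12 ⇒ 12 days.
Design lies on that path, so at 9 days the path becomes 14 days.
The critical path is still Design→Integrate; finish is now 14 days.

14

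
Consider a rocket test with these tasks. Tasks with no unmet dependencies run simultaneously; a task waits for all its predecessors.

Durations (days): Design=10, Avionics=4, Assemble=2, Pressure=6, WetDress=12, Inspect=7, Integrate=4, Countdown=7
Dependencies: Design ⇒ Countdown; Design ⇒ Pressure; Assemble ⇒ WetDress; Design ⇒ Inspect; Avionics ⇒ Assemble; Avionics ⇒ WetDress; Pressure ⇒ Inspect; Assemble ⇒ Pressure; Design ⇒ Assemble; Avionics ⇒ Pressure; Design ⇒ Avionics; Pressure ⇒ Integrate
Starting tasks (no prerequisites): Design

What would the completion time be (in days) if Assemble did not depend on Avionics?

Before: longest chain Design→Avionics→Assemble→Pressure→Inspect = 10+4+2+6+7 = 29, finish 29.
Without Avionics→Assemble, Assemble's earliest start moves from 14 to 10.
After: Design→Avionics→Pressure→Inspect = 10+4+6+7 = 27 → 27 days.

27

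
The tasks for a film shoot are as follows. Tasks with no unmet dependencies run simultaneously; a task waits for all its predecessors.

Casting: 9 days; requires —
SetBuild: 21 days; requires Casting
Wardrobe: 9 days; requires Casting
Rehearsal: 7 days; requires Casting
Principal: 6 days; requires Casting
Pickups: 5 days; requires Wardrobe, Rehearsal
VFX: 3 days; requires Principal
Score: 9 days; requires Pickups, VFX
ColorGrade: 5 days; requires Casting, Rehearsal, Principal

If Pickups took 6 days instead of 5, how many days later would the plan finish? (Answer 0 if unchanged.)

Baseline: Casting→Wardrobe→Pickups→Score = 9+9+5+9 = 32 → 32 days.
Pickups is on the critical path; changing it to 6 makes that path 33 days.
That remains the longest chain; total 33 days.
Change in finish: 33 − 32 = +1 days.

1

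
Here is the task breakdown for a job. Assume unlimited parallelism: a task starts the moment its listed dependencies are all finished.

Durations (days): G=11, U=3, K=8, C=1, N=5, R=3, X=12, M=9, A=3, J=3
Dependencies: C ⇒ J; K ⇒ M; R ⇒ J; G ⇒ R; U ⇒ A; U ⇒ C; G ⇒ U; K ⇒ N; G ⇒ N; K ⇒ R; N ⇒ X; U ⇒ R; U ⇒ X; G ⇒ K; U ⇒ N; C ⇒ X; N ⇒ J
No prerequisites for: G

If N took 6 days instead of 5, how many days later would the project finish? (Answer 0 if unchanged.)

1

As given, the longest chain is G→K→N→X = 11+8+5+12 = 36, so the finish is 36 days.
Since N is critical, the +1 change carries straight to that chain (now 37 days).
No other chain overtakes it, so the finish is 37 days.
Change in finish: 37 − 36 = +1 days.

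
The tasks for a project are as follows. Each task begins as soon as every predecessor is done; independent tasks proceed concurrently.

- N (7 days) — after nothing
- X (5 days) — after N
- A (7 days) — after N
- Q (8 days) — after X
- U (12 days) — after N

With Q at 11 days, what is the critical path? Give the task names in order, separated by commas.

As given, the longest chain is N→X→Q = 7+5+8 = 20, so the finish is 20 days.
Q lies on that path, so at 11 days the path becomes 23 days.
The critical path is still N→X→Q; finish is now 23 days.

N, X, Q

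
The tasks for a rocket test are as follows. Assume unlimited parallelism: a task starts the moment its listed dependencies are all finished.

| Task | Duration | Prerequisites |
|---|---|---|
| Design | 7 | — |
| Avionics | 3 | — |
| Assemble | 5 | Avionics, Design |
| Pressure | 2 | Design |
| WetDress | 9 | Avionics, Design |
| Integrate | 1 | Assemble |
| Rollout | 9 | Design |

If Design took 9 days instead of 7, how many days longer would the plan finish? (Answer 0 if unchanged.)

2

Critical path before the change: Design→WetDress = 7+9 = 16 giving 16 days.
Design is on the critical path; changing it to 9 makes that path 18 days.
That remains the longest chain; total 18 days.
Change in finish: 18 − 16 = +2 days.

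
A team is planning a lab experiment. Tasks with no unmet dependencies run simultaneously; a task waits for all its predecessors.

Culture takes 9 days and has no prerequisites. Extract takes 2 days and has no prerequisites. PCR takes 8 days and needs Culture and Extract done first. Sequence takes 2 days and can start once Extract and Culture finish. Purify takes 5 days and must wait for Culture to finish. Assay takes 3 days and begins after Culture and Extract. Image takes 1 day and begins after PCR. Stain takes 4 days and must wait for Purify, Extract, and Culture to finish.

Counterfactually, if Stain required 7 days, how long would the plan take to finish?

The binding path is Culture→Purify→Stain = 9+5+4 = 18; finish at 18 days.
Since Stain is critical, the +3 change carries straight to that chain (now 21 days).
That remains the longest chain; total 21 days.

21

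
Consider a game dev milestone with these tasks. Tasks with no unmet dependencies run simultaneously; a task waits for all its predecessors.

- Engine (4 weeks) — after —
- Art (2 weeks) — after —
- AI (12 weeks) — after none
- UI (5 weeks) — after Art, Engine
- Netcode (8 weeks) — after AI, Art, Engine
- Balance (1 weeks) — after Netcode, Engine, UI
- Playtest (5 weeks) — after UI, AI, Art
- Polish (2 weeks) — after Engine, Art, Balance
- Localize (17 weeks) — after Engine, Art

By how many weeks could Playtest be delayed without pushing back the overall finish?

6

AI→Netcode→Balance→Polish = 12+8+1+2 = 23 sets the makespan at 23 weeks.
Longest path through Playtest: 17 weeks (earliest finish 17, latest finish 23).
Float = 23 − 17 = 6.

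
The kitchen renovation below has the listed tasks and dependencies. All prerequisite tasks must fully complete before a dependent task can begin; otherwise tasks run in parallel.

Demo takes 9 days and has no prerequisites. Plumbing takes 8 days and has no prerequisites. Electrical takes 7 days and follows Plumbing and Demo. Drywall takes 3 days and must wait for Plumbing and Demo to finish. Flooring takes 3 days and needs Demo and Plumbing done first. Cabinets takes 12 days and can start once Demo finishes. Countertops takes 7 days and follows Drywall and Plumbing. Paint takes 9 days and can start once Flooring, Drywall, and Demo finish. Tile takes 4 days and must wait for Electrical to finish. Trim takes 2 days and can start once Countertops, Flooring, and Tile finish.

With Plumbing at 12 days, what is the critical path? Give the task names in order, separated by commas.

Plumbing, Electrical, Tile, Trim

Actual critical path: Demo→Electrical→Tile→Trim = 9+7+4+2 = 22 ⇒ 22 days.
Plumbing is off the critical path — its longest chain is 21 days, giving 1 of slack.
New critical path: Plumbing→Electrical→Tile→Trim = 12+7+4+2 = 25 ⇒ 25 days.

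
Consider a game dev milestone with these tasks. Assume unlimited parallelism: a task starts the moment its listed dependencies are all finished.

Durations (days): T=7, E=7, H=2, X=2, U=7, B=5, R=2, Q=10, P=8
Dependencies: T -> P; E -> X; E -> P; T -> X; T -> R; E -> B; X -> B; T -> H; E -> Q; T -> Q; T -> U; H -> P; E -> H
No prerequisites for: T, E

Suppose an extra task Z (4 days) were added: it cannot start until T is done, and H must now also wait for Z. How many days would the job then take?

Originally the job takes 17 days.
With Z inserted, H now waits for max(E, T, Z).
New critical path: T→Z→H→P = 7+4+2+8 = 21 ⇒ 21 days.

21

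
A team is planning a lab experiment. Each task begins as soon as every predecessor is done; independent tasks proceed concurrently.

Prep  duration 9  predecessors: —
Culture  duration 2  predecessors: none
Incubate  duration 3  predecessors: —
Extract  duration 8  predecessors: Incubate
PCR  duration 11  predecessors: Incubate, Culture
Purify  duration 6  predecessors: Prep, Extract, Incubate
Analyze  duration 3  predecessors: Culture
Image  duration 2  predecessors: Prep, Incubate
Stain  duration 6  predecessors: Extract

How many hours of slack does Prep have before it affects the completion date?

2

The longest chain is Incubate→Extract→Purify = 3+8+6 = 17; overall finish 17 hours.
Longest path through Prep: 15 hours (earliest finish 9, latest finish 11).
Slack of Prep = 2 − 0 = 2 hours.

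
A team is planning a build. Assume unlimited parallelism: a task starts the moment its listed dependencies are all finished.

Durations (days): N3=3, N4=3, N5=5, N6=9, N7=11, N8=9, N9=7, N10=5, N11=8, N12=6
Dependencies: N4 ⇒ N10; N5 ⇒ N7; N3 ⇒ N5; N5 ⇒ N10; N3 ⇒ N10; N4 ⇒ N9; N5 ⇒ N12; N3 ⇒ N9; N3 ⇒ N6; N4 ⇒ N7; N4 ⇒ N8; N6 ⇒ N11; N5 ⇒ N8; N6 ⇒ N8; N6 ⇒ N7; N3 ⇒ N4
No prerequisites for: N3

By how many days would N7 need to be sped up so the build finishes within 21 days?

2

Current finish: 23 days; target: 21.
N7 is on every critical path, so each day cut from N7 cuts the finish by one (this holds down to a finish of 21).
Need 23 − 21 = 2 days off N7 → N7 becomes 9 days, finish becomes 21.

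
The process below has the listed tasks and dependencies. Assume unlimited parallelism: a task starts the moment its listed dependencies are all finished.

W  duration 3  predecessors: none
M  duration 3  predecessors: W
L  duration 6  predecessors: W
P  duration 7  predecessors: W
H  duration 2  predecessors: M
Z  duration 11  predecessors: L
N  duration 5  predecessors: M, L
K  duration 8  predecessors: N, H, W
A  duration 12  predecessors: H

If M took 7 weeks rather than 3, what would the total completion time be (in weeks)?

24

The binding path is W→L→N→K = 3+6+5+8 = 22; finish at 22 weeks.
M is off the critical path — its longest chain is 20 weeks, giving 2 of slack.
New critical path: W→M→H→A = 3+7+2+12 = 24 ⇒ 24 weeks.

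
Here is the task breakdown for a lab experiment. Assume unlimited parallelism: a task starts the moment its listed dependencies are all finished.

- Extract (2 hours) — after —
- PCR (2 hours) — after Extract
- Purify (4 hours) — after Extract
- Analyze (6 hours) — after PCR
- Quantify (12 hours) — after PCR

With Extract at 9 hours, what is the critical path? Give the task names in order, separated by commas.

Actual critical path: Extract→PCR→Quantify = 2+2+12 = 16 ⇒ 16 hours.
Since Extract is critical, the +7 change carries straight to that chain (now 23 hours).
That remains the longest chain; total 23 hours.

Extract, PCR, Quantify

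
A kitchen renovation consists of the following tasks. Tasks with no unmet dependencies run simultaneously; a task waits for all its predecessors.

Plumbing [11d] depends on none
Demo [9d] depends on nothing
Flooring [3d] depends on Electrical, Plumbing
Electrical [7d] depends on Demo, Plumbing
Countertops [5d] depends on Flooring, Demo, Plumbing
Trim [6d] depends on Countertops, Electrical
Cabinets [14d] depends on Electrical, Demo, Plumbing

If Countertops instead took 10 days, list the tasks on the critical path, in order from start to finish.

Plumbing, Electrical, Flooring, Countertops, Trim

Critical path before the change: Plumbing→Electrical→Flooring→Countertops→Trim = 11+7+3+5+6 = 32 giving 32 days.
Countertops lies on that path, so at 10 days the path becomes 37 days.
That remains the longest chain; total 37 days.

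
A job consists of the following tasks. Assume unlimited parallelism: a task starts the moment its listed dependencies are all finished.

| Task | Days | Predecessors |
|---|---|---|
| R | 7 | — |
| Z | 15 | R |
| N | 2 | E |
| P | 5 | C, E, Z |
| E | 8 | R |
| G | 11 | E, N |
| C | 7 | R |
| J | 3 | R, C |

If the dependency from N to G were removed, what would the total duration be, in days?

Original critical path: R→E→N→G = 7+8+2+11 = 28 ⇒ 28 days.
Without N→G, G's earliest start moves from 17 to 15.
After: R→Z→P = 7+15+5 = 27 → 27 days.

27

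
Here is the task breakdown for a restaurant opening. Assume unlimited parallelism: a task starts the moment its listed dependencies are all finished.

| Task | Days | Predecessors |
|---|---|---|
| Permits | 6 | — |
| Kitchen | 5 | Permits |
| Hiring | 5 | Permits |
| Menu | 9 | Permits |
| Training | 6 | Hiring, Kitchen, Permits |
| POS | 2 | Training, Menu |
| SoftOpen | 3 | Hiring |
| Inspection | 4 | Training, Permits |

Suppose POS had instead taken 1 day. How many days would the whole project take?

21

Baseline: Permits→Kitchen→Training→Inspection = 6+5+6+4 = 21 → 21 days.
The longest path through POS is only 19 days, so POS has float 2.
No other chain overtakes it, so the finish is 21 days.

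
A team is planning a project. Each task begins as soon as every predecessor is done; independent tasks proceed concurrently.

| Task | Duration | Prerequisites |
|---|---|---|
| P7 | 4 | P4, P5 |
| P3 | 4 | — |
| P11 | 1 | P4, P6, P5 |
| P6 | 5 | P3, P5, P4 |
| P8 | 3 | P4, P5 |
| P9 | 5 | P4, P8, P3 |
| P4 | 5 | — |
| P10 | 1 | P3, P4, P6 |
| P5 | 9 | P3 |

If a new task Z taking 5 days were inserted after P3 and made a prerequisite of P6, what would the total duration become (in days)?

Originally the project takes 21 days.
With Z inserted, P6 now waits for max(P3, P5, P4, Z).
New critical path: P3→P5→P8→P9 = 4+9+3+5 = 21 ⇒ 21 days.

21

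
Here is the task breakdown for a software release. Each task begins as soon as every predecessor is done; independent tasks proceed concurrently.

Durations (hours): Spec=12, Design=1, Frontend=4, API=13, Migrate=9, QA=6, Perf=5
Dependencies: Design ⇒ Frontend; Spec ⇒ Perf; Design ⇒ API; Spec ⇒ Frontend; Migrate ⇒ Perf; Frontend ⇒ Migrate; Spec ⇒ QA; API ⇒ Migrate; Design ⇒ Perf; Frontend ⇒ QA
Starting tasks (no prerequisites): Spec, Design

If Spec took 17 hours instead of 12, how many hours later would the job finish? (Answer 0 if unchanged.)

As given, the longest chain is Spec→Frontend→Migrate→Perf = 12+4+9+5 = 30, so the finish is 30 hours.
Spec lies on that path, so at 17 hours the path becomes 35 hours.
No other chain overtakes it, so the finish is 35 hours.
Change in finish: 35 − 30 = +5 hours.

5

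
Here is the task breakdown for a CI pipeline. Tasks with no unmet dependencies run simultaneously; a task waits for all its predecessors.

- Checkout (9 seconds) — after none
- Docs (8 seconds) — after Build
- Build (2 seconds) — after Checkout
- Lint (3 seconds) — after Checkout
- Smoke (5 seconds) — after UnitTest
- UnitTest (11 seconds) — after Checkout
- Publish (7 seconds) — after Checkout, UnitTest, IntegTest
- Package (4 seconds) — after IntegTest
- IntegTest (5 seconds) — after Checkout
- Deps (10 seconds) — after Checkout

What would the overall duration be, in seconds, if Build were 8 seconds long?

Baseline: Checkout→UnitTest→Publish = 9+11+7 = 27 → 27 seconds.
Build has 8 seconds of float (longest path through it is 19).
That remains the longest chain; total 27 seconds.

27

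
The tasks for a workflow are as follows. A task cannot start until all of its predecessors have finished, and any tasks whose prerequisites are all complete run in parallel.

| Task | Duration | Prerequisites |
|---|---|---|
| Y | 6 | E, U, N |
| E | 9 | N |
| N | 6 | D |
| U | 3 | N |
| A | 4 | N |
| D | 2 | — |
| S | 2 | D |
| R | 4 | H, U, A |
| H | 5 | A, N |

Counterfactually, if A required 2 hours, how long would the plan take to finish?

23

As given, the longest chain is D→N→E→Y = 2+6+9+6 = 23, so the finish is 23 hours.
A is off the critical path — its longest chain is 21 hours, giving 2 of slack.
No other chain overtakes it, so the finish is 23 hours.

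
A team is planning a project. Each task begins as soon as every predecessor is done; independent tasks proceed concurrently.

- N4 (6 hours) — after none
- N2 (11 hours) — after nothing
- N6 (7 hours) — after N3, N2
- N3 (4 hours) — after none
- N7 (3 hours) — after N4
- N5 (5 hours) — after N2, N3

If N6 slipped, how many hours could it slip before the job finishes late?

N2→N6 = 11+7 = 18 sets the makespan at 18 hours.
Longest path through N6: 18 hours (earliest finish 18, latest finish 18).
So N6 can slip 18 − 18 = 0 hours.

0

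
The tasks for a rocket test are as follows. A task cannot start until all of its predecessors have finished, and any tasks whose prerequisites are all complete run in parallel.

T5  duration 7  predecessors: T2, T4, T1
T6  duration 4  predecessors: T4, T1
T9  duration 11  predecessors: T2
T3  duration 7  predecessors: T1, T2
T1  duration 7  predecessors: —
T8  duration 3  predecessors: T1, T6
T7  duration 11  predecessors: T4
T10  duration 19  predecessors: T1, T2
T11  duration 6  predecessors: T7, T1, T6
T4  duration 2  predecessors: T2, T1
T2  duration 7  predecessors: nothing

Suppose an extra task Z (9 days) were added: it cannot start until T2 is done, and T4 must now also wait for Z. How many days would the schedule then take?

Originally the schedule takes 26 days.
With Z inserted, T4 now waits for max(T2, T1, Z).
New critical path: T2→Z→T4→T7→T11 = 7+9+2+11+6 = 35 ⇒ 35 days.

35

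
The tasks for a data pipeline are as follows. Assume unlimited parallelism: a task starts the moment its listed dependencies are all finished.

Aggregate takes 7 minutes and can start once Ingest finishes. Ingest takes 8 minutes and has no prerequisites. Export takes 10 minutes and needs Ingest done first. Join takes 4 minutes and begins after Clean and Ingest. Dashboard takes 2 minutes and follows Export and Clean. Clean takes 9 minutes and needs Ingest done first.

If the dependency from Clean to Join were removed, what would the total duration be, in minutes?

With the dependency in place, Ingest→Clean→Join = 8+9+4 = 21 sets the finish at 21 minutes.
Without Clean→Join, Join's earliest start moves from 17 to 8.
The longest chain is now Ingest→Export→Dashboard = 8+10+2 = 20, so the schedule takes 20 minutes.

20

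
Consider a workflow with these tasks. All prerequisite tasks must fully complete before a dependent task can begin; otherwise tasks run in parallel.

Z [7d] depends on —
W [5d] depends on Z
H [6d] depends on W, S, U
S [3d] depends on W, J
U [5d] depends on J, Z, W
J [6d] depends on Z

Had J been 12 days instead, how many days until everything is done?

The binding path is Z→J→U→H = 7+6+5+6 = 24; finish at 24 days.
J lies on that path, so at 12 days the path becomes 30 days.
That remains the longest chain; total 30 days.

30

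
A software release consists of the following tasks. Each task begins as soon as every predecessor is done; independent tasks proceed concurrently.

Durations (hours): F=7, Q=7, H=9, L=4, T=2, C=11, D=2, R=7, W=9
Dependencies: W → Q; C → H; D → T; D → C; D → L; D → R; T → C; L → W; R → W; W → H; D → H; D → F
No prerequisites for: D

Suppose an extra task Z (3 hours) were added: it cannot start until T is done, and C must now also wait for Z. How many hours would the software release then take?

Originally the software release takes 27 hours.
With Z inserted, C now waits for max(D, T, Z).
New critical path: D→R→W→H = 2+7+9+9 = 27 ⇒ 27 hours.

27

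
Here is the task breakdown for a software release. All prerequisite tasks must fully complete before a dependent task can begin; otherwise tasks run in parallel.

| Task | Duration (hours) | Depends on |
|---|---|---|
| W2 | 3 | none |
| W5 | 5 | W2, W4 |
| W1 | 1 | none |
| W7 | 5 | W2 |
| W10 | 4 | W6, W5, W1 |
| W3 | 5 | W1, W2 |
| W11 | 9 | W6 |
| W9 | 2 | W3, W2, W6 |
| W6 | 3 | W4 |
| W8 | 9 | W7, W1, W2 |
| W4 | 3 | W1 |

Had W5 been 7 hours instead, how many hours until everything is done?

17

Critical path before the change: W2→W7→W8 = 3+5+9 = 17 giving 17 hours.
W5 has 4 hours of float (longest path through it is 13).
The critical path is still W2→W7→W8; finish is now 17 hours.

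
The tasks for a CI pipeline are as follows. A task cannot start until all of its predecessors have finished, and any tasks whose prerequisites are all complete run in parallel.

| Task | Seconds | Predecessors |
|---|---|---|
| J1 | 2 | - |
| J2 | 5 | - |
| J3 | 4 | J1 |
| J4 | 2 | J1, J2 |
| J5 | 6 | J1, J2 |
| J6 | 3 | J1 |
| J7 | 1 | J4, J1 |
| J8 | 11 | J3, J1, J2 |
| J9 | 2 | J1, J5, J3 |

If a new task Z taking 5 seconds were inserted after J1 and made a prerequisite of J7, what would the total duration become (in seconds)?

Originally the plan takes 17 seconds.
With Z inserted, J7 now waits for max(J4, J1, Z).
New critical path: J1→J3→J8 = 2+4+11 = 17 ⇒ 17 seconds.

17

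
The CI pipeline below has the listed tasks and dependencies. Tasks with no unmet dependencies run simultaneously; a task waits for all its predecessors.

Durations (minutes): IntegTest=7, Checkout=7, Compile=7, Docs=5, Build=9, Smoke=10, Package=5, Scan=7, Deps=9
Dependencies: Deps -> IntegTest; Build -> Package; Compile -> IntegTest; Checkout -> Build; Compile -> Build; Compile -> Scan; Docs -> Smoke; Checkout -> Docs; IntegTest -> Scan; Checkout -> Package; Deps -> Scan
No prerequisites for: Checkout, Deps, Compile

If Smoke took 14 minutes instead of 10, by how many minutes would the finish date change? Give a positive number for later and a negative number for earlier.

Actual critical path: Deps→IntegTest→Scan = 9+7+7 = 23 ⇒ 23 minutes.
The longest path through Smoke is only 22 minutes, so Smoke has float 1.
The binding chain switches to Checkout→Docs→Smoke = 7+5+14 = 26; finish 26 minutes.
Change in finish: 26 − 23 = +3 minutes.

3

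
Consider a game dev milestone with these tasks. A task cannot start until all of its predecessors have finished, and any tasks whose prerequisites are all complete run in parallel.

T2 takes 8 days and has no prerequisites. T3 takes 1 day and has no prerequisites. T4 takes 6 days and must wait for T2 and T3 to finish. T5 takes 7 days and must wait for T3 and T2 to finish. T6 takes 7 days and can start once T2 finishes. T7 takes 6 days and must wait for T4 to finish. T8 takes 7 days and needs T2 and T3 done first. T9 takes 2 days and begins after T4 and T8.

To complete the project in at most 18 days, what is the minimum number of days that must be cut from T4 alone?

Current finish: 20 days; target: 18.
T4 is on every critical path, so each day cut from T4 cuts the finish by one (this holds down to a finish of 17).
Need 20 − 18 = 2 days off T4 → T4 becomes 4 days, finish becomes 18.

2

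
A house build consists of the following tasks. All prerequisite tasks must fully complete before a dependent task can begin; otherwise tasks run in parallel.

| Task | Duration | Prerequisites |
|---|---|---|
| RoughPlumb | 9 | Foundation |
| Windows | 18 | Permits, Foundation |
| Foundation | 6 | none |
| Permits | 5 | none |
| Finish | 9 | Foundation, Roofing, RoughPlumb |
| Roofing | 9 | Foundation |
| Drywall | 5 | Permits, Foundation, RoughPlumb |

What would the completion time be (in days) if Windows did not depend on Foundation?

With the dependency in place, Foundation→Roofing→Finish = 6+9+9 = 24 sets the finish at 24 days.
Without Foundation→Windows, Windows's earliest start moves from 6 to 5.
The longest chain is now Foundation→Roofing→Finish = 6+9+9 = 24, so the job takes 24 days.

24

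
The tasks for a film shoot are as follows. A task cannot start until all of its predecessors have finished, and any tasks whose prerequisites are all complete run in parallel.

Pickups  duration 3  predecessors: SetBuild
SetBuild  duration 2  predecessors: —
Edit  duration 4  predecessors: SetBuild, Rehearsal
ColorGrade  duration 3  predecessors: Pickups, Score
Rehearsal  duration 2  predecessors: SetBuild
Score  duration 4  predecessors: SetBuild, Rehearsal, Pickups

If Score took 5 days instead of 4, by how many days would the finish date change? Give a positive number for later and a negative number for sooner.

1

Actual critical path: SetBuild→Pickups→Score→ColorGrade = 2+3+4+3 = 12 ⇒ 12 days.
Score is on the critical path; changing it to 5 makes that path 13 days.
No other chain overtakes it, so the finish is 13 days.
Change in finish: 13 − 12 = +1 days.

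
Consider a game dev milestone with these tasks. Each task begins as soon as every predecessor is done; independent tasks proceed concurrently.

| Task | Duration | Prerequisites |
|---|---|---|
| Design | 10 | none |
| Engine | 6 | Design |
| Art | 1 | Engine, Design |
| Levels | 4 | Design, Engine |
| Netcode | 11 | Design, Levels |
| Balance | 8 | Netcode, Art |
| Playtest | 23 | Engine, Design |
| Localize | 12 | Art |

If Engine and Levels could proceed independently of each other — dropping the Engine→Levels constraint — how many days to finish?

Before: longest chain Design→Engine→Levels→Netcode→Balance = 10+6+4+11+8 = 39, finish 39.
Without Engine→Levels, Levels's earliest start moves from 16 to 10.
The longest chain is now Design→Engine→Playtest = 10+6+23 = 39, so the game dev milestone takes 39 days.

39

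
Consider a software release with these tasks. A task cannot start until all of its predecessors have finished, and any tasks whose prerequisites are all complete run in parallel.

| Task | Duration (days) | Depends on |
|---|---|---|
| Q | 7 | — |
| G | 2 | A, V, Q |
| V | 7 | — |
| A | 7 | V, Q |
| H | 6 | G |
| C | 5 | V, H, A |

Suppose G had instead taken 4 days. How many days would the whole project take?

29

Actual critical path: Q→A→G→H→C = 7+7+2+6+5 = 27 ⇒ 27 days.
G is on the critical path; changing it to 4 makes that path 29 days.
No other chain overtakes it, so the finish is 29 days.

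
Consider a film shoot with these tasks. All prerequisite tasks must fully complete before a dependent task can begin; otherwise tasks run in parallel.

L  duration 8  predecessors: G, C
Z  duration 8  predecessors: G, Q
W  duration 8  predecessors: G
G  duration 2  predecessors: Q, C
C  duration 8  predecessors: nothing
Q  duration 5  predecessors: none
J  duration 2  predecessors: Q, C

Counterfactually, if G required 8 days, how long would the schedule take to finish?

24

Critical path before the change: C→G→Z = 8+2+8 = 18 giving 18 days.
G is on the critical path; changing it to 8 makes that path 24 days.
That remains the longest chain; total 24 days.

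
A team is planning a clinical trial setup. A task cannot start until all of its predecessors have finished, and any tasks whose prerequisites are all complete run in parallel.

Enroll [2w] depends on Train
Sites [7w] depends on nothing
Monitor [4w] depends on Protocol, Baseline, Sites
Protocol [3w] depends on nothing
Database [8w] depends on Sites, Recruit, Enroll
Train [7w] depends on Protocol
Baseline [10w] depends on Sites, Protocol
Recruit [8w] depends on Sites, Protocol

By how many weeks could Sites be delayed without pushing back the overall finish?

The longest chain is Sites→Recruit→Database = 7+8+8 = 23; overall finish 23 weeks.
Sites finishes as early as 7 and must finish by 7.
Float = 23 − 23 = 0.

0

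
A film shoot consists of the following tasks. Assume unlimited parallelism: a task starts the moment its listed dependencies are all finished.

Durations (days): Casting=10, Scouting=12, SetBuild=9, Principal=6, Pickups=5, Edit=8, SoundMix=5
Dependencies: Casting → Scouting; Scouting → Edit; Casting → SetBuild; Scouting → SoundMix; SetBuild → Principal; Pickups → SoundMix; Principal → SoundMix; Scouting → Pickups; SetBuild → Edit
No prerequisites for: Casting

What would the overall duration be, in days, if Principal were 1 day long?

32

Baseline: Casting→Scouting→Pickups→SoundMix = 10+12+5+5 = 32 → 32 days.
The longest path through Principal is only 30 days, so Principal has float 2.
No other chain overtakes it, so the finish is 32 days.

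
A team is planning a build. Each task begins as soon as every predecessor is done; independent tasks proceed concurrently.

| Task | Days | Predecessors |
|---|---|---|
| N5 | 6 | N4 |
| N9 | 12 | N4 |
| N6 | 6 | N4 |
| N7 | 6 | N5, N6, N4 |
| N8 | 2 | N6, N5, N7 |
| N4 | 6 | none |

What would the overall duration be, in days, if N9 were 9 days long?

The binding path is N4→N5→N7→N8 = 6+6+6+2 = 20; finish at 20 days.
The longest path through N9 is only 18 days, so N9 has float 2.
No other chain overtakes it, so the finish is 20 days.

20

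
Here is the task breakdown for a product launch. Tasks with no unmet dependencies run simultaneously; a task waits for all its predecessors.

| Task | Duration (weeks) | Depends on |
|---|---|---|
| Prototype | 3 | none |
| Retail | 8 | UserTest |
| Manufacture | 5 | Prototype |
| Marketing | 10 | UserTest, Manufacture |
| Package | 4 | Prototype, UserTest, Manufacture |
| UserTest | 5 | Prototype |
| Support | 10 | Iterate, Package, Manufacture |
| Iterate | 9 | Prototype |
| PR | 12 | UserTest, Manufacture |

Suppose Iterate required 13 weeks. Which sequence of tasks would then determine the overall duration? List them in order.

Prototype, Iterate, Support

Critical path before the change: Prototype→Iterate→Support = 3+9+10 = 22 giving 22 weeks.
Iterate is on the critical path; changing it to 13 makes that path 26 weeks.
That remains the longest chain; total 26 weeks.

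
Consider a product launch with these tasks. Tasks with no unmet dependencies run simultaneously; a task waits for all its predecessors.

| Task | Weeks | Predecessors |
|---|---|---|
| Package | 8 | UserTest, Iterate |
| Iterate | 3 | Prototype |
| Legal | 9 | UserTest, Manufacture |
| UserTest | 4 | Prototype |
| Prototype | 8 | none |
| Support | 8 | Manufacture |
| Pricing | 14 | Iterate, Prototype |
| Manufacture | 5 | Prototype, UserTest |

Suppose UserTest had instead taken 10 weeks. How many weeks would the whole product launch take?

32

Baseline: Prototype→UserTest→Manufacture→Legal = 8+4+5+9 = 26 → 26 weeks.
UserTest is on the critical path; changing it to 10 makes that path 32 weeks.
The critical path is still Prototype→UserTest→Manufacture→Legal; finish is now 32 weeks.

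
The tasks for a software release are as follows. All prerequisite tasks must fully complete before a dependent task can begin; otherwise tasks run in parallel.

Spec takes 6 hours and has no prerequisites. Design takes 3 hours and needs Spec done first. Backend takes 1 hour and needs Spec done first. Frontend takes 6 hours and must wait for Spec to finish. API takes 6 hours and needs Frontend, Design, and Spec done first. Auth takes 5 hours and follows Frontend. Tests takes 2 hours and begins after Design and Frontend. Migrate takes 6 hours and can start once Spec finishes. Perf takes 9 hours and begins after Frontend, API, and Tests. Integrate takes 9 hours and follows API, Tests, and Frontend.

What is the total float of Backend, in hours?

The longest chain is Spec→Frontend→API→Perf = 6+6+6+9 = 27; overall finish 27 hours.
Longest path through Backend: 7 hours (earliest finish 7, latest finish 27).
Float = 27 − 7 = 20.

20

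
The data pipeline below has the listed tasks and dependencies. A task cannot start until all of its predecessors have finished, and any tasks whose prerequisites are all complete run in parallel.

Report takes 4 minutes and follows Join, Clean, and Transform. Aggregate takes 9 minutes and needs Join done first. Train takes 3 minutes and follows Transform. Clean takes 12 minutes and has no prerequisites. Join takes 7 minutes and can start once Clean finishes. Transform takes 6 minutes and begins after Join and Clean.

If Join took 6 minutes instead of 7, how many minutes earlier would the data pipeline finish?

The binding path is Clean→Join→Transform→Report = 12+7+6+4 = 29; finish at 29 minutes.
Join lies on that path, so at 6 minutes the path becomes 28 minutes.
That remains the longest chain; total 28 minutes.
Change in finish: 28 − 29 = -1 minutes.

1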